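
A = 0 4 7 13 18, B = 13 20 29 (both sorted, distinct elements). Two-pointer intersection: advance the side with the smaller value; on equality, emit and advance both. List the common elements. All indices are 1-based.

[i=1,j=1] 0<13 → i++
[i=2,j=1] 4<13 → i++
[i=3,j=1] 7<13 → i++
[i=4,j=1] 13==13 emit → i++,j++
[i=5,j=2] 18<20 → i++

intersection = [13]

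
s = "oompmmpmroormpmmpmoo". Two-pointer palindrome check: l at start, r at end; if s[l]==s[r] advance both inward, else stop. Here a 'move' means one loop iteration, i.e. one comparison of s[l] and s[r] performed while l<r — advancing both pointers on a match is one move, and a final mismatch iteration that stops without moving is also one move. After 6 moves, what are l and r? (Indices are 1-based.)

l=7, r=14

[1,20] 'o'=='o' → l++,r--
[2,19] 'o'=='o' → l++,r--
[3,18] 'm'=='m' → l++,r--
[4,17] 'p'=='p' → l++,r--
[5,16] 'm'=='m' → l++,r--
[6,15] 'm'=='m' → l++,r--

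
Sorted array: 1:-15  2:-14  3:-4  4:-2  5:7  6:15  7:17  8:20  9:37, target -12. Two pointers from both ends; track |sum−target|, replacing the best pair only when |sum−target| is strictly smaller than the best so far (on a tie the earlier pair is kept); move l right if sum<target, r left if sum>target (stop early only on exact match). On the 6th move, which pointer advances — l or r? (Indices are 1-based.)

[1,9] -15+37=22 d=34 * → r--
[1,8] -15+20=5 d=17 * → r--
[1,7] -15+17=2 d=14 * → r--
[1,6] -15+15=0 d=12 * → r--
[1,5] -15+7=-8 d=4 * → r--
[1,4] -15+-2=-17 d=5 → l++

l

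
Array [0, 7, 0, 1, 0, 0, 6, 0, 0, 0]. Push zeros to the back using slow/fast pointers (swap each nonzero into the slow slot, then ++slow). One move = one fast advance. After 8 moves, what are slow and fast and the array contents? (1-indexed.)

slow=4, fast=9, a=[7, 1, 6, 0, 0, 0, 0, 0, 0, 0]

slow=1 fast=1: a[fast]=0, fast++
slow=1 fast=2: a[fast]=7≠0 swap→a[1]=7, slow++,fast++
slow=2 fast=3: a[fast]=0, fast++
slow=2 fast=4: a[fast]=1≠0 swap→a[2]=1, slow++,fast++
slow=3 fast=5: a[fast]=0, fast++
slow=3 fast=6: a[fast]=0, fast++
slow=3 fast=7: a[fast]=6≠0 swap→a[3]=6, slow++,fast++
slow=4 fast=8: a[fast]=0, fast++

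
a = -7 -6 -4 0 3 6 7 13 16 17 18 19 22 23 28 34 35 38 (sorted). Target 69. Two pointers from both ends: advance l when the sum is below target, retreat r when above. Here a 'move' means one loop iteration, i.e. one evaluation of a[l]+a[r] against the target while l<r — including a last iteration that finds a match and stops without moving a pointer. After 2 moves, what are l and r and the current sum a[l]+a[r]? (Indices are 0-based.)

l=2, r=17, sum=34

l=0 r=17: -7+38=31 <69, l++
l=1 r=17: -6+38=32 <69, l++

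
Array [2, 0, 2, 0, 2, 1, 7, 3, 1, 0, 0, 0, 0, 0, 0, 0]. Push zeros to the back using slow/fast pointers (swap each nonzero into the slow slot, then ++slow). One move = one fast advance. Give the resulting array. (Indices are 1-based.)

slow=1 fast=1: a[fast]=2≠0 swap→a[1]=2, slow++,fast++
slow=2 fast=2: a[fast]=0, fast++
slow=2 fast=3: a[fast]=2≠0 swap→a[2]=2, slow++,fast++
slow=3 fast=4: a[fast]=0, fast++
slow=3 fast=5: a[fast]=2≠0 swap→a[3]=2, slow++,fast++
slow=4 fast=6: a[fast]=1≠0 swap→a[4]=1, slow++,fast++
slow=5 fast=7: a[fast]=7≠0 swap→a[5]=7, slow++,fast++
slow=6 fast=8: a[fast]=3≠0 swap→a[6]=3, slow++,fast++
slow=7 fast=9: a[fast]=1≠0 swap→a[7]=1, slow++,fast++
slow=8 fast=10: a[fast]=0, fast++
slow=8 fast=11: a[fast]=0, fast++
slow=8 fast=12: a[fast]=0, fast++
slow=8 fast=13: a[fast]=0, fast++
slow=8 fast=14: a[fast]=0, fast++
slow=8 fast=15: a[fast]=0, fast++
slow=8 fast=16: a[fast]=0, fast++

[2, 2, 2, 1, 7, 3, 1, 0, 0, 0, 0, 0, 0, 0, 0, 0]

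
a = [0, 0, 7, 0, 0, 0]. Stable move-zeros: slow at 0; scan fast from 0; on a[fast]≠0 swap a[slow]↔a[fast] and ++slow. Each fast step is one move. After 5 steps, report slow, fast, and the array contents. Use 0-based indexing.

slow=1, fast=5, a=[7, 0, 0, 0, 0, 0]

slow=0 fast=0: a[fast]=0, fast++
slow=0 fast=1: a[fast]=0, fast++
slow=0 fast=2: a[fast]=7≠0 swap→a[0]=7, slow++,fast++
slow=1 fast=3: a[fast]=0, fast++
slow=1 fast=4: a[fast]=0, fast++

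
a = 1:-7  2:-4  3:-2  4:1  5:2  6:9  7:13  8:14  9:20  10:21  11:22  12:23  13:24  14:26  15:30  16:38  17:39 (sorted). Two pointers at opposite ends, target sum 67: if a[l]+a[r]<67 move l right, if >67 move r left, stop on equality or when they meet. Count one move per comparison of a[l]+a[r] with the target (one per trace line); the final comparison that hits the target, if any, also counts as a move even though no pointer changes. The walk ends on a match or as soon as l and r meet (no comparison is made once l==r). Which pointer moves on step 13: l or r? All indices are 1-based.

l=1 r=17: -7+39=32 <67, l++
l=2 r=17: -4+39=35 <67, l++
l=3 r=17: -2+39=37 <67, l++
l=4 r=17: 1+39=40 <67, l++
l=5 r=17: 2+39=41 <67, l++
l=6 r=17: 9+39=48 <67, l++
l=7 r=17: 13+39=52 <67, l++
l=8 r=17: 14+39=53 <67, l++
l=9 r=17: 20+39=59 <67, l++
l=10 r=17: 21+39=60 <67, l++
l=11 r=17: 22+39=61 <67, l++
l=12 r=17: 23+39=62 <67, l++
l=13 r=17: 24+39=63 <67, l++

l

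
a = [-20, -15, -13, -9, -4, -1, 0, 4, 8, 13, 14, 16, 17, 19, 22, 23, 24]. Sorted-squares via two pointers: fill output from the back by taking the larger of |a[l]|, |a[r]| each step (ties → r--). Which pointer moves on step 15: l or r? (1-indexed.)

l=1 r=17: |-20|<=|24| out[17]=576, r--
l=1 r=16: |-20|<=|23| out[16]=529, r--
l=1 r=15: |-20|<=|22| out[15]=484, r--
l=1 r=14: |-20|>|19| out[14]=400, l++
l=2 r=14: |-15|<=|19| out[13]=361, r--
l=2 r=13: |-15|<=|17| out[12]=289, r--
l=2 r=12: |-15|<=|16| out[11]=256, r--
l=2 r=11: |-15|>|14| out[10]=225, l++
l=3 r=11: |-13|<=|14| out[9]=196, r--
l=3 r=10: |-13|<=|13| out[8]=169, r--
l=3 r=9: |-13|>|8| out[7]=169, l++
l=4 r=9: |-9|>|8| out[6]=81, l++
l=5 r=9: |-4|<=|8| out[5]=64, r--
l=5 r=8: |-4|<=|4| out[4]=16, r--
l=5 r=7: |-4|>|0| out[3]=16, l++

l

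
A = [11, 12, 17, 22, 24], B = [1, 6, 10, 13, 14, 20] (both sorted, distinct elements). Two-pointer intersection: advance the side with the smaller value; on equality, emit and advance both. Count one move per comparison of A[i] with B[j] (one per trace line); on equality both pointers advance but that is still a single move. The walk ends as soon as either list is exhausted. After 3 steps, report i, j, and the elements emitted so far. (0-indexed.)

i=0, j=3, emitted=[]

i=0 j=0: 11>1, j++
i=0 j=1: 11>6, j++
i=0 j=2: 11>10, j++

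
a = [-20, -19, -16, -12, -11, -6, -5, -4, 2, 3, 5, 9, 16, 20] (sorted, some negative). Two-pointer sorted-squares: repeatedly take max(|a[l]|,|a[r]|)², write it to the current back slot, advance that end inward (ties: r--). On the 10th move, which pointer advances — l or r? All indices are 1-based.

[1,14] |-20|<=|20| out[14]=400 → r--
[1,13] |-20|>|16| out[13]=400 → l++
[2,13] |-19|>|16| out[12]=361 → l++
[3,13] |-16|<=|16| out[11]=256 → r--
[3,12] |-16|>|9| out[10]=256 → l++
[4,12] |-12|>|9| out[9]=144 → l++
[5,12] |-11|>|9| out[8]=121 → l++
[6,12] |-6|<=|9| out[7]=81 → r--
[6,11] |-6|>|5| out[6]=36 → l++
[7,11] |-5|<=|5| out[5]=25 → r--

r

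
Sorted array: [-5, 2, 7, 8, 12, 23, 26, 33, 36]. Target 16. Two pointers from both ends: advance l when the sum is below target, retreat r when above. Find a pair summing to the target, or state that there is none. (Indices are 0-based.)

[0,8] -5+36=31 >16 → r--
[0,7] -5+33=28 >16 → r--
[0,6] -5+26=21 >16 → r--
[0,5] -5+23=18 >16 → r--
[0,4] -5+12=7 <16 → l++
[1,4] 2+12=14 <16 → l++
[2,4] 7+12=19 >16 → r--
[2,3] 7+8=15 <16 → l++

no pair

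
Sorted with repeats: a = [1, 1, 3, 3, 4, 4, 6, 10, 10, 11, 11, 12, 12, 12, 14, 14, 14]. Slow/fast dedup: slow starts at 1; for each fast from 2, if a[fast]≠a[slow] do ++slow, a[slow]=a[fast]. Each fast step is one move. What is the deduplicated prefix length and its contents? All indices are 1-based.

length 8; prefix = [1, 3, 4, 6, 10, 11, 12, 14]

slow=1 fast=2: a[fast]=1=a[slow] dup, fast++
slow=1 fast=3: a[fast]=3≠a[slow]=1 write a[2]=3, slow++,fast++
slow=2 fast=4: a[fast]=3=a[slow] dup, fast++
slow=2 fast=5: a[fast]=4≠a[slow]=3 write a[3]=4, slow++,fast++
slow=3 fast=6: a[fast]=4=a[slow] dup, fast++
slow=3 fast=7: a[fast]=6≠a[slow]=4 write a[4]=6, slow++,fast++
slow=4 fast=8: a[fast]=10≠a[slow]=6 write a[5]=10, slow++,fast++
slow=5 fast=9: a[fast]=10=a[slow] dup, fast++
slow=5 fast=10: a[fast]=11≠a[slow]=10 write a[6]=11, slow++,fast++
slow=6 fast=11: a[fast]=11=a[slow] dup, fast++
slow=6 fast=12: a[fast]=12≠a[slow]=11 write a[7]=12, slow++,fast++
slow=7 fast=13: a[fast]=12=a[slow] dup, fast++
slow=7 fast=14: a[fast]=12=a[slow] dup, fast++
slow=7 fast=15: a[fast]=14≠a[slow]=12 write a[8]=14, slow++,fast++
slow=8 fast=16: a[fast]=14=a[slow] dup, fast++
slow=8 fast=17: a[fast]=14=a[slow] dup, fast++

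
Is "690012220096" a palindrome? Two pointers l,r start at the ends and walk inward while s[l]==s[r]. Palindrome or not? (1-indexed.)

l=1 r=12: '6'=='6', l++,r--
l=2 r=11: '9'=='9', l++,r--
l=3 r=10: '0'=='0', l++,r--
l=4 r=9: '0'=='0', l++,r--
l=5 r=8: '1'!='2', stop

not a palindrome (mismatch at 5,8)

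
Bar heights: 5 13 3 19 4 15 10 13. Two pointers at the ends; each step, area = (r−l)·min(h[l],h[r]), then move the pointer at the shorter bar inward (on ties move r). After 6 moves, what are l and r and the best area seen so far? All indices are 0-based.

l=3, r=4, best area=78

l=0 r=7: min(5,13)*7=35 best=35 *, l++
l=1 r=7: min(13,13)*6=78 best=78 *, r--
l=1 r=6: min(13,10)*5=50 best=78, r--
l=1 r=5: min(13,15)*4=52 best=78, l++
l=2 r=5: min(3,15)*3=9 best=78, l++
l=3 r=5: min(19,15)*2=30 best=78, r--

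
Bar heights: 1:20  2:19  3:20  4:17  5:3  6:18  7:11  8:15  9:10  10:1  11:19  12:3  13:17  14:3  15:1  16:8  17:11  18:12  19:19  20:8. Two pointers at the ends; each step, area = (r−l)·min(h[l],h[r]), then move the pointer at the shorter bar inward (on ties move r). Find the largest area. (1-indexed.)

max area = 342

[1,20] min(20,8)*19=152 best=152 * → r--
[1,19] min(20,19)*18=342 best=342 * → r--
[1,18] min(20,12)*17=204 best=342 → r--
[1,17] min(20,11)*16=176 best=342 → r--
[1,16] min(20,8)*15=120 best=342 → r--
[1,15] min(20,1)*14=14 best=342 → r--
[1,14] min(20,3)*13=39 best=342 → r--
[1,13] min(20,17)*12=204 best=342 → r--
[1,12] min(20,3)*11=33 best=342 → r--
[1,11] min(20,19)*10=190 best=342 → r--
[1,10] min(20,1)*9=9 best=342 → r--
[1,9] min(20,10)*8=80 best=342 → r--
[1,8] min(20,15)*7=105 best=342 → r--
[1,7] min(20,11)*6=66 best=342 → r--
[1,6] min(20,18)*5=90 best=342 → r--
[1,5] min(20,3)*4=12 best=342 → r--
[1,4] min(20,17)*3=51 best=342 → r--
[1,3] min(20,20)*2=40 best=342 → r--
[1,2] min(20,19)*1=19 best=342 → r--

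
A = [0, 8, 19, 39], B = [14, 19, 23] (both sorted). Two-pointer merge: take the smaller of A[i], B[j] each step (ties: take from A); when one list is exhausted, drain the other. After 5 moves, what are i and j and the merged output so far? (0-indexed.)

i=0 j=0: A[i]=0<=B[j]=14 take 0, i++
i=1 j=0: A[i]=8<=B[j]=14 take 8, i++
i=2 j=0: A[i]=19>B[j]=14 take 14, j++
i=2 j=1: A[i]=19<=B[j]=19 take 19, i++
i=3 j=1: A[i]=39>B[j]=19 take 19, j++

i=3, j=2, merged so far=[0, 8, 14, 19, 19]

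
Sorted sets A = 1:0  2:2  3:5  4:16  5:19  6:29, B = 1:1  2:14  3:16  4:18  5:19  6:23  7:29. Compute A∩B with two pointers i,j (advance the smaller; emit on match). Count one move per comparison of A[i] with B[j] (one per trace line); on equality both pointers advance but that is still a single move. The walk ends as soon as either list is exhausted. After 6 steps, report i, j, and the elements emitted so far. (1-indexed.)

[i=1,j=1] 0<1 → i++
[i=2,j=1] 2>1 → j++
[i=2,j=2] 2<14 → i++
[i=3,j=2] 5<14 → i++
[i=4,j=2] 16>14 → j++
[i=4,j=3] 16==16 emit → i++,j++

i=5, j=4, emitted=[16]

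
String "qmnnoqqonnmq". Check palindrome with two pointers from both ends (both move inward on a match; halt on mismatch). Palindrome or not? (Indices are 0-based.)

palindrome

l=0 r=11: 'q'=='q', l++,r--
l=1 r=10: 'm'=='m', l++,r--
l=2 r=9: 'n'=='n', l++,r--
l=3 r=8: 'n'=='n', l++,r--
l=4 r=7: 'o'=='o', l++,r--
l=5 r=6: 'q'=='q', l++,r--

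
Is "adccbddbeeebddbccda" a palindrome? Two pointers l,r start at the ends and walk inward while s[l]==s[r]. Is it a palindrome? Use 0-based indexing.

palindrome

[0,18] 'a'=='a' → l++,r--
[1,17] 'd'=='d' → l++,r--
[2,16] 'c'=='c' → l++,r--
[3,15] 'c'=='c' → l++,r--
[4,14] 'b'=='b' → l++,r--
[5,13] 'd'=='d' → l++,r--
[6,12] 'd'=='d' → l++,r--
[7,11] 'b'=='b' → l++,r--
[8,10] 'e'=='e' → l++,r--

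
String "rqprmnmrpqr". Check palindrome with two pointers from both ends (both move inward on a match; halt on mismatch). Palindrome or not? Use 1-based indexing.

palindrome

l=1 r=11: 'r'=='r', l++,r--
l=2 r=10: 'q'=='q', l++,r--
l=3 r=9: 'p'=='p', l++,r--
l=4 r=8: 'r'=='r', l++,r--
l=5 r=7: 'm'=='m', l++,r--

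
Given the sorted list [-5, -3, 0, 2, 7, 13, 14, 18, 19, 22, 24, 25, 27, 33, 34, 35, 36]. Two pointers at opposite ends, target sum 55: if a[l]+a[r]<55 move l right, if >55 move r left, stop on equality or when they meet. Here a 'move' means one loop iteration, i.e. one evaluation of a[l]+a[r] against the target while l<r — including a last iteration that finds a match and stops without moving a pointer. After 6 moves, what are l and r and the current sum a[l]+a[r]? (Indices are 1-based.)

[1,17] -5+36=31 <55 → l++
[2,17] -3+36=33 <55 → l++
[3,17] 0+36=36 <55 → l++
[4,17] 2+36=38 <55 → l++
[5,17] 7+36=43 <55 → l++
[6,17] 13+36=49 <55 → l++

l=7, r=17, sum=50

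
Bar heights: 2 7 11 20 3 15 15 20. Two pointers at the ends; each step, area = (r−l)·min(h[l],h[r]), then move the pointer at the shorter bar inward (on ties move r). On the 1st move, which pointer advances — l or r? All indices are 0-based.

l

l=0 r=7: min(2,20)*7=14 best=14 *, l++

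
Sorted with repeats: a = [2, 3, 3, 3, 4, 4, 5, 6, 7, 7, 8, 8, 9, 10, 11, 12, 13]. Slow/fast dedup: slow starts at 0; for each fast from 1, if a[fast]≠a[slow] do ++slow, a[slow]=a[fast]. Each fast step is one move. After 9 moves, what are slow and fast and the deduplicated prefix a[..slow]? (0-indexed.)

slow=0 fast=1: a[fast]=3≠a[slow]=2 write a[1]=3, slow++,fast++
slow=1 fast=2: a[fast]=3=a[slow] dup, fast++
slow=1 fast=3: a[fast]=3=a[slow] dup, fast++
slow=1 fast=4: a[fast]=4≠a[slow]=3 write a[2]=4, slow++,fast++
slow=2 fast=5: a[fast]=4=a[slow] dup, fast++
slow=2 fast=6: a[fast]=5≠a[slow]=4 write a[3]=5, slow++,fast++
slow=3 fast=7: a[fast]=6≠a[slow]=5 write a[4]=6, slow++,fast++
slow=4 fast=8: a[fast]=7≠a[slow]=6 write a[5]=7, slow++,fast++
slow=5 fast=9: a[fast]=7=a[slow] dup, fast++

slow=5, fast=10, prefix=[2, 3, 4, 5, 6, 7]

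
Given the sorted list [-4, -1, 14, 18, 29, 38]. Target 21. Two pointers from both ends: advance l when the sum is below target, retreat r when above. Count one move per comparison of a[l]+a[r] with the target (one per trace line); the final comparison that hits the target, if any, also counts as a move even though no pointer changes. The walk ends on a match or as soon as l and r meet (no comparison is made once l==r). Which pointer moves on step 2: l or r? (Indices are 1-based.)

[1,6] -4+38=34 >21 → r--
[1,5] -4+29=25 >21 → r--

r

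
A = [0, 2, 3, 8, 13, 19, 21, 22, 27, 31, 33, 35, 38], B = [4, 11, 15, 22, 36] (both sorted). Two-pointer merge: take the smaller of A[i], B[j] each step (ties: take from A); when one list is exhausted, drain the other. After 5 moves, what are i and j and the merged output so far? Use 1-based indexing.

[i=1,j=1] A[i]=0<=B[j]=4 take 0 → i++
[i=2,j=1] A[i]=2<=B[j]=4 take 2 → i++
[i=3,j=1] A[i]=3<=B[j]=4 take 3 → i++
[i=4,j=1] A[i]=8>B[j]=4 take 4 → j++
[i=4,j=2] A[i]=8<=B[j]=11 take 8 → i++

i=5, j=2, merged so far=[0, 2, 3, 4, 8]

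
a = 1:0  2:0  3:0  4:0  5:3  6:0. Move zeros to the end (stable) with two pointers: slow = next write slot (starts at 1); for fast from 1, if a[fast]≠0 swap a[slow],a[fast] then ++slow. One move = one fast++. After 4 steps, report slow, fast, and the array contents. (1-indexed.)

slow=1, fast=5, a=[0, 0, 0, 0, 3, 0]

(s=1,f=1) a[fast]=0 → fast++
(s=1,f=2) a[fast]=0 → fast++
(s=1,f=3) a[fast]=0 → fast++
(s=1,f=4) a[fast]=0 → fast++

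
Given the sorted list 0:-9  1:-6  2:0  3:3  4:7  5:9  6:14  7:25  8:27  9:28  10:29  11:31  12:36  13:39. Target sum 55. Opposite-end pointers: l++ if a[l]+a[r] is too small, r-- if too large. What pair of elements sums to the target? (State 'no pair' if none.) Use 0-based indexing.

[0,13] -9+39=30 <55 → l++
[1,13] -6+39=33 <55 → l++
[2,13] 0+39=39 <55 → l++
[3,13] 3+39=42 <55 → l++
[4,13] 7+39=46 <55 → l++
[5,13] 9+39=48 <55 → l++
[6,13] 14+39=53 <55 → l++
[7,13] 25+39=64 >55 → r--
[7,12] 25+36=61 >55 → r--
[7,11] 25+31=56 >55 → r--
[7,10] 25+29=54 <55 → l++
[8,10] 27+29=56 >55 → r--
[8,9] 27+28=55 → found

(27, 28)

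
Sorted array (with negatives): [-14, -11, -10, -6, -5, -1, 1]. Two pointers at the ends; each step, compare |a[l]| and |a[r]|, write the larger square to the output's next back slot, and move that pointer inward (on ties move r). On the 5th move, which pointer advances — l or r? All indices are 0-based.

[0,6] |-14|>|1| out[6]=196 → l++
[1,6] |-11|>|1| out[5]=121 → l++
[2,6] |-10|>|1| out[4]=100 → l++
[3,6] |-6|>|1| out[3]=36 → l++
[4,6] |-5|>|1| out[2]=25 → l++

l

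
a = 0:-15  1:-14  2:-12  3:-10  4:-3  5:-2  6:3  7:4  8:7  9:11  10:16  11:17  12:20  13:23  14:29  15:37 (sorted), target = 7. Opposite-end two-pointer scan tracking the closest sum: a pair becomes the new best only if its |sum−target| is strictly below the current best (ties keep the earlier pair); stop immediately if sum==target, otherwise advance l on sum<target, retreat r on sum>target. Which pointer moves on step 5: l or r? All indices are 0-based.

l=0 r=15: -15+37=22 d=15 *, r--
l=0 r=14: -15+29=14 d=7 *, r--
l=0 r=13: -15+23=8 d=1 *, r--
l=0 r=12: -15+20=5 d=2, l++
l=1 r=12: -14+20=6 d=1, l++

l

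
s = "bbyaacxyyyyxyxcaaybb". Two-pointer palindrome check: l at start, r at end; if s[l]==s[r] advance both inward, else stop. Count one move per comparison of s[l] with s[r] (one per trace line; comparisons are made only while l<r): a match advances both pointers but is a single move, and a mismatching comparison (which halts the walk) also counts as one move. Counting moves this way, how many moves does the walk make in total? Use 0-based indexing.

9 moves

l=0 r=19: 'b'=='b', l++,r--
l=1 r=18: 'b'=='b', l++,r--
l=2 r=17: 'y'=='y', l++,r--
l=3 r=16: 'a'=='a', l++,r--
l=4 r=15: 'a'=='a', l++,r--
l=5 r=14: 'c'=='c', l++,r--
l=6 r=13: 'x'=='x', l++,r--
l=7 r=12: 'y'=='y', l++,r--
l=8 r=11: 'y'!='x', stop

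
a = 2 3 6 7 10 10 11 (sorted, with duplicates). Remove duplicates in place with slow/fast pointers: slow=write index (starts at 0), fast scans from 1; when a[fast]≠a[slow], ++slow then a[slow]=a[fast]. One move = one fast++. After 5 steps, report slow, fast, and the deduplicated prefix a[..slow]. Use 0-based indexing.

slow=4, fast=6, prefix=[2, 3, 6, 7, 10]

(s=0,f=1) a[fast]=3≠a[slow]=2 write a[1]=3 → slow++,fast++
(s=1,f=2) a[fast]=6≠a[slow]=3 write a[2]=6 → slow++,fast++
(s=2,f=3) a[fast]=7≠a[slow]=6 write a[3]=7 → slow++,fast++
(s=3,f=4) a[fast]=10≠a[slow]=7 write a[4]=10 → slow++,fast++
(s=4,f=5) a[fast]=10=a[slow] dup → fast++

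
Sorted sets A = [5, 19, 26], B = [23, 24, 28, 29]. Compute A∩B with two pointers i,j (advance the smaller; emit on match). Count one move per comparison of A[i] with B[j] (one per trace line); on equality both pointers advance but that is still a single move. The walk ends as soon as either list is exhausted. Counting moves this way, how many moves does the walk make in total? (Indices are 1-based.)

5 moves

i=1 j=1: 5<23, i++
i=2 j=1: 19<23, i++
i=3 j=1: 26>23, j++
i=3 j=2: 26>24, j++
i=3 j=3: 26<28, i++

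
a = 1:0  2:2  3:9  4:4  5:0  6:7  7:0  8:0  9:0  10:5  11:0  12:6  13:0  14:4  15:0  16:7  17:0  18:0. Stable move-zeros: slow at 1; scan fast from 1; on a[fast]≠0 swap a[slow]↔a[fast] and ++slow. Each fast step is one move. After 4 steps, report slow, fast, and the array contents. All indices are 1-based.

slow=1 fast=1: a[fast]=0, fast++
slow=1 fast=2: a[fast]=2≠0 swap→a[1]=2, slow++,fast++
slow=2 fast=3: a[fast]=9≠0 swap→a[2]=9, slow++,fast++
slow=3 fast=4: a[fast]=4≠0 swap→a[3]=4, slow++,fast++

slow=4, fast=5, a=[2, 9, 4, 0, 0, 7, 0, 0, 0, 5, 0, 6, 0, 4, 0, 7, 0, 0]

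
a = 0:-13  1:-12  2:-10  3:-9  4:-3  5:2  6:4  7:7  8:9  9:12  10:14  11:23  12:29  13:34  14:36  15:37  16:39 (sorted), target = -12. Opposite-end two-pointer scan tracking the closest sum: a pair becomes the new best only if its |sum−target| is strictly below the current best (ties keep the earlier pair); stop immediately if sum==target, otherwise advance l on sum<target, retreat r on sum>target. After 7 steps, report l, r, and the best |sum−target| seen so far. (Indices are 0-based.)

l=0 r=16: -13+39=26 d=38 *, r--
l=0 r=15: -13+37=24 d=36 *, r--
l=0 r=14: -13+36=23 d=35 *, r--
l=0 r=13: -13+34=21 d=33 *, r--
l=0 r=12: -13+29=16 d=28 *, r--
l=0 r=11: -13+23=10 d=22 *, r--
l=0 r=10: -13+14=1 d=13 *, r--

l=0, r=9, best |Δ|=13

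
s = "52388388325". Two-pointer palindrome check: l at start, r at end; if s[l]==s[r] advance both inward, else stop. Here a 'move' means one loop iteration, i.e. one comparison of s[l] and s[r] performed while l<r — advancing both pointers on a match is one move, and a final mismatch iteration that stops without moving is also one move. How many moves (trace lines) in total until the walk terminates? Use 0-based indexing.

5 moves

l=0 r=10: '5'=='5', l++,r--
l=1 r=9: '2'=='2', l++,r--
l=2 r=8: '3'=='3', l++,r--
l=3 r=7: '8'=='8', l++,r--
l=4 r=6: '8'=='8', l++,r--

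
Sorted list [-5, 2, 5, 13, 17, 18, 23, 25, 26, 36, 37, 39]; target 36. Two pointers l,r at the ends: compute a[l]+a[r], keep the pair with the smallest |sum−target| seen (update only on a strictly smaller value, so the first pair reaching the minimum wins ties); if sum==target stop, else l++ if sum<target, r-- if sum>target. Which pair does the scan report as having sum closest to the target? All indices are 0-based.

pair (13, 23) with sum 36 (|Δ|=0)

[0,11] -5+39=34 d=2 * → l++
[1,11] 2+39=41 d=5 → r--
[1,10] 2+37=39 d=3 → r--
[1,9] 2+36=38 d=2 → r--
[1,8] 2+26=28 d=8 → l++
[2,8] 5+26=31 d=5 → l++
[3,8] 13+26=39 d=3 → r--
[3,7] 13+25=38 d=2 → r--
[3,6] 13+23=36 d=0 * → stop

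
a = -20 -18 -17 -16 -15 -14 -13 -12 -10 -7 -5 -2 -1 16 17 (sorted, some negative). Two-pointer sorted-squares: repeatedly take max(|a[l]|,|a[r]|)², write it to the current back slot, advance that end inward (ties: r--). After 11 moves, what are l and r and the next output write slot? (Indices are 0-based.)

[0,14] |-20|>|17| out[14]=400 → l++
[1,14] |-18|>|17| out[13]=324 → l++
[2,14] |-17|<=|17| out[12]=289 → r--
[2,13] |-17|>|16| out[11]=289 → l++
[3,13] |-16|<=|16| out[10]=256 → r--
[3,12] |-16|>|-1| out[9]=256 → l++
[4,12] |-15|>|-1| out[8]=225 → l++
[5,12] |-14|>|-1| out[7]=196 → l++
[6,12] |-13|>|-1| out[6]=169 → l++
[7,12] |-12|>|-1| out[5]=144 → l++
[8,12] |-10|>|-1| out[4]=100 → l++

l=9, r=12, next write slot=3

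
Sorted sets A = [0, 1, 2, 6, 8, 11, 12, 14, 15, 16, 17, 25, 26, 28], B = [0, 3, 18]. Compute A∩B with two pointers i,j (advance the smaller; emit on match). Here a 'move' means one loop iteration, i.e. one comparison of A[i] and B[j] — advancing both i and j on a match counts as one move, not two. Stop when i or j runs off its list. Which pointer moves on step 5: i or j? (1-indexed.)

i=1 j=1: 0==0 emit, i++,j++
i=2 j=2: 1<3, i++
i=3 j=2: 2<3, i++
i=4 j=2: 6>3, j++
i=4 j=3: 6<18, i++

i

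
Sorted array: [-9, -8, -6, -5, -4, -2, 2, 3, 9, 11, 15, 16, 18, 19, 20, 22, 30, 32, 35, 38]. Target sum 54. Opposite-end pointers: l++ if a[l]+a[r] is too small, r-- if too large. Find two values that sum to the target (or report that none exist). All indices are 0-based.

(16, 38)

[0,19] -9+38=29 <54 → l++
[1,19] -8+38=30 <54 → l++
[2,19] -6+38=32 <54 → l++
[3,19] -5+38=33 <54 → l++
[4,19] -4+38=34 <54 → l++
[5,19] -2+38=36 <54 → l++
[6,19] 2+38=40 <54 → l++
[7,19] 3+38=41 <54 → l++
[8,19] 9+38=47 <54 → l++
[9,19] 11+38=49 <54 → l++
[10,19] 15+38=53 <54 → l++
[11,19] 16+38=54 → found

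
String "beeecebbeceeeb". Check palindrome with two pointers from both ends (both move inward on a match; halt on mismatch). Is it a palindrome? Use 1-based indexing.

[1,14] 'b'=='b' → l++,r--
[2,13] 'e'=='e' → l++,r--
[3,12] 'e'=='e' → l++,r--
[4,11] 'e'=='e' → l++,r--
[5,10] 'c'=='c' → l++,r--
[6,9] 'e'=='e' → l++,r--
[7,8] 'b'=='b' → l++,r--

palindrome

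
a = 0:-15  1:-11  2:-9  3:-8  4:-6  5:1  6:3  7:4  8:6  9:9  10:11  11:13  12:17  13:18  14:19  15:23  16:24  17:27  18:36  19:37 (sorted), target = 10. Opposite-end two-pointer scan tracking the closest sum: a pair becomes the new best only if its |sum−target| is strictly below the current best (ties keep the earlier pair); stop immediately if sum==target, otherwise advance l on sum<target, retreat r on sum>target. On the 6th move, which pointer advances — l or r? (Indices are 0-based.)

[0,19] -15+37=22 d=12 * → r--
[0,18] -15+36=21 d=11 * → r--
[0,17] -15+27=12 d=2 * → r--
[0,16] -15+24=9 d=1 * → l++
[1,16] -11+24=13 d=3 → r--
[1,15] -11+23=12 d=2 → r--

r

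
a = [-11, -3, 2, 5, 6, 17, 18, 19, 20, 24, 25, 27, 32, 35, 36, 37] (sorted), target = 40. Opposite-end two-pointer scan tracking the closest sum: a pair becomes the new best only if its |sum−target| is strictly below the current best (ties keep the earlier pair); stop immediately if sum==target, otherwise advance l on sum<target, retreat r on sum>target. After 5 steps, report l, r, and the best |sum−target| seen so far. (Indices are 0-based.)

l=3, r=13, best |Δ|=1

l=0 r=15: -11+37=26 d=14 *, l++
l=1 r=15: -3+37=34 d=6 *, l++
l=2 r=15: 2+37=39 d=1 *, l++
l=3 r=15: 5+37=42 d=2, r--
l=3 r=14: 5+36=41 d=1, r--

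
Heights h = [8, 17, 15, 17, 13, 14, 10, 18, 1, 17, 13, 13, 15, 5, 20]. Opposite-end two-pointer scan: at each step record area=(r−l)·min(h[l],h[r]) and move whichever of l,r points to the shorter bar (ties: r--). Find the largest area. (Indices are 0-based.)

max area = 221

l=0 r=14: min(8,20)*14=112 best=112 *, l++
l=1 r=14: min(17,20)*13=221 best=221 *, l++
l=2 r=14: min(15,20)*12=180 best=221, l++
l=3 r=14: min(17,20)*11=187 best=221, l++
l=4 r=14: min(13,20)*10=130 best=221, l++
l=5 r=14: min(14,20)*9=126 best=221, l++
l=6 r=14: min(10,20)*8=80 best=221, l++
l=7 r=14: min(18,20)*7=126 best=221, l++
l=8 r=14: min(1,20)*6=6 best=221, l++
l=9 r=14: min(17,20)*5=85 best=221, l++
l=10 r=14: min(13,20)*4=52 best=221, l++
l=11 r=14: min(13,20)*3=39 best=221, l++
l=12 r=14: min(15,20)*2=30 best=221, l++
l=13 r=14: min(5,20)*1=5 best=221, l++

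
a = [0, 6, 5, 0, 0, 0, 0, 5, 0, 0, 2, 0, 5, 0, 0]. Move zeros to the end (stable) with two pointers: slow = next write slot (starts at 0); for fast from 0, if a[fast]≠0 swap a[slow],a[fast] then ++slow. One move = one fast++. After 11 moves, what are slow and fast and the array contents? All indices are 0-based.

slow=4, fast=11, a=[6, 5, 5, 2, 0, 0, 0, 0, 0, 0, 0, 0, 5, 0, 0]

(s=0,f=0) a[fast]=0 → fast++
(s=0,f=1) a[fast]=6≠0 swap→a[0]=6 → slow++,fast++
(s=1,f=2) a[fast]=5≠0 swap→a[1]=5 → slow++,fast++
(s=2,f=3) a[fast]=0 → fast++
(s=2,f=4) a[fast]=0 → fast++
(s=2,f=5) a[fast]=0 → fast++
(s=2,f=6) a[fast]=0 → fast++
(s=2,f=7) a[fast]=5≠0 swap→a[2]=5 → slow++,fast++
(s=3,f=8) a[fast]=0 → fast++
(s=3,f=9) a[fast]=0 → fast++
(s=3,f=10) a[fast]=2≠0 swap→a[3]=2 → slow++,fast++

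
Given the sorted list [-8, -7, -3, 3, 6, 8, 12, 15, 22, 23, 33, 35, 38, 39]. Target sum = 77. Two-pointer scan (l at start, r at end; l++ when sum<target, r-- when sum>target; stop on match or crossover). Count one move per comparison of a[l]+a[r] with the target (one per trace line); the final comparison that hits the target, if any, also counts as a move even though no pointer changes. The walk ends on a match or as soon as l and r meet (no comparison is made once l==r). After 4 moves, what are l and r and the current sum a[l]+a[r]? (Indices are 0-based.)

l=4, r=13, sum=45

[0,13] -8+39=31 <77 → l++
[1,13] -7+39=32 <77 → l++
[2,13] -3+39=36 <77 → l++
[3,13] 3+39=42 <77 → l++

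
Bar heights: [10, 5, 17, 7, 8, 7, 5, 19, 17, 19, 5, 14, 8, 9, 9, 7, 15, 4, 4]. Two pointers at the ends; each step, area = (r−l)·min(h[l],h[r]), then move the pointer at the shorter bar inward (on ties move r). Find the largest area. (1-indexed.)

max area = 210

l=1 r=19: min(10,4)*18=72 best=72 *, r--
l=1 r=18: min(10,4)*17=68 best=72, r--
l=1 r=17: min(10,15)*16=160 best=160 *, l++
l=2 r=17: min(5,15)*15=75 best=160, l++
l=3 r=17: min(17,15)*14=210 best=210 *, r--
l=3 r=16: min(17,7)*13=91 best=210, r--
l=3 r=15: min(17,9)*12=108 best=210, r--
l=3 r=14: min(17,9)*11=99 best=210, r--
l=3 r=13: min(17,8)*10=80 best=210, r--
l=3 r=12: min(17,14)*9=126 best=210, r--
l=3 r=11: min(17,5)*8=40 best=210, r--
l=3 r=10: min(17,19)*7=119 best=210, l++
l=4 r=10: min(7,19)*6=42 best=210, l++
l=5 r=10: min(8,19)*5=40 best=210, l++
l=6 r=10: min(7,19)*4=28 best=210, l++
l=7 r=10: min(5,19)*3=15 best=210, l++
l=8 r=10: min(19,19)*2=38 best=210, r--
l=8 r=9: min(19,17)*1=17 best=210, r--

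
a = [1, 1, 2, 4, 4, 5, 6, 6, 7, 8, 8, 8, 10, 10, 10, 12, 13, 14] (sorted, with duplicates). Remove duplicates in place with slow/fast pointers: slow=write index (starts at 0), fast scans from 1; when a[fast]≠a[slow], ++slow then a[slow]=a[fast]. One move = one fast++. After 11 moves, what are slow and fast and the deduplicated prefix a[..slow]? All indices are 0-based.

(s=0,f=1) a[fast]=1=a[slow] dup → fast++
(s=0,f=2) a[fast]=2≠a[slow]=1 write a[1]=2 → slow++,fast++
(s=1,f=3) a[fast]=4≠a[slow]=2 write a[2]=4 → slow++,fast++
(s=2,f=4) a[fast]=4=a[slow] dup → fast++
(s=2,f=5) a[fast]=5≠a[slow]=4 write a[3]=5 → slow++,fast++
(s=3,f=6) a[fast]=6≠a[slow]=5 write a[4]=6 → slow++,fast++
(s=4,f=7) a[fast]=6=a[slow] dup → fast++
(s=4,f=8) a[fast]=7≠a[slow]=6 write a[5]=7 → slow++,fast++
(s=5,f=9) a[fast]=8≠a[slow]=7 write a[6]=8 → slow++,fast++
(s=6,f=10) a[fast]=8=a[slow] dup → fast++
(s=6,f=11) a[fast]=8=a[slow] dup → fast++

slow=6, fast=12, prefix=[1, 2, 4, 5, 6, 7, 8]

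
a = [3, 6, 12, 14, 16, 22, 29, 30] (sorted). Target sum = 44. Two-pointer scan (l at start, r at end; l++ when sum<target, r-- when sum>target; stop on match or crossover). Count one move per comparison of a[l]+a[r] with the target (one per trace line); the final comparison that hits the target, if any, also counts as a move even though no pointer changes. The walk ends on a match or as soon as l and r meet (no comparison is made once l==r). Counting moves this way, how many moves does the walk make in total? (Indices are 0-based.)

4 moves

l=0 r=7: 3+30=33 <44, l++
l=1 r=7: 6+30=36 <44, l++
l=2 r=7: 12+30=42 <44, l++
l=3 r=7: 14+30=44, found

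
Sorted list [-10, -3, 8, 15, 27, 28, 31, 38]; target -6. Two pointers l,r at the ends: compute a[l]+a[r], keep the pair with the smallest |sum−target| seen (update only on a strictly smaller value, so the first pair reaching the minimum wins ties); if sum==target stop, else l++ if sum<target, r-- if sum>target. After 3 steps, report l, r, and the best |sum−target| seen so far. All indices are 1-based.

[1,8] -10+38=28 d=34 * → r--
[1,7] -10+31=21 d=27 * → r--
[1,6] -10+28=18 d=24 * → r--

l=1, r=5, best |Δ|=24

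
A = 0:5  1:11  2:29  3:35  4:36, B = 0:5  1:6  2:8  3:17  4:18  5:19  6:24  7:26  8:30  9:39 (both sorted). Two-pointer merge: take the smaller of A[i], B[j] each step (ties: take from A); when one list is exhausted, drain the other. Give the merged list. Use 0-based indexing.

[i=0,j=0] A[i]=5<=B[j]=5 take 5 → i++
[i=1,j=0] A[i]=11>B[j]=5 take 5 → j++
[i=1,j=1] A[i]=11>B[j]=6 take 6 → j++
[i=1,j=2] A[i]=11>B[j]=8 take 8 → j++
[i=1,j=3] A[i]=11<=B[j]=17 take 11 → i++
[i=2,j=3] A[i]=29>B[j]=17 take 17 → j++
[i=2,j=4] A[i]=29>B[j]=18 take 18 → j++
[i=2,j=5] A[i]=29>B[j]=19 take 19 → j++
[i=2,j=6] A[i]=29>B[j]=24 take 24 → j++
[i=2,j=7] A[i]=29>B[j]=26 take 26 → j++
[i=2,j=8] A[i]=29<=B[j]=30 take 29 → i++
[i=3,j=8] A[i]=35>B[j]=30 take 30 → j++
[i=3,j=9] A[i]=35<=B[j]=39 take 35 → i++
[i=4,j=9] A[i]=36<=B[j]=39 take 36 → i++
[i=5,j=9] A done, take B[j]=39 → j++

[5, 5, 6, 8, 11, 17, 18, 19, 24, 26, 29, 30, 35, 36, 39]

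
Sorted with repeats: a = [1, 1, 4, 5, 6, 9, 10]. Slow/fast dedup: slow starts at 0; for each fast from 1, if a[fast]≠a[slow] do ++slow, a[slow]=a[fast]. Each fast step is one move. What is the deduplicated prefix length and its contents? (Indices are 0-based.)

length 6; prefix = [1, 4, 5, 6, 9, 10]

(s=0,f=1) a[fast]=1=a[slow] dup → fast++
(s=0,f=2) a[fast]=4≠a[slow]=1 write a[1]=4 → slow++,fast++
(s=1,f=3) a[fast]=5≠a[slow]=4 write a[2]=5 → slow++,fast++
(s=2,f=4) a[fast]=6≠a[slow]=5 write a[3]=6 → slow++,fast++
(s=3,f=5) a[fast]=9≠a[slow]=6 write a[4]=9 → slow++,fast++
(s=4,f=6) a[fast]=10≠a[slow]=9 write a[5]=10 → slow++,fast++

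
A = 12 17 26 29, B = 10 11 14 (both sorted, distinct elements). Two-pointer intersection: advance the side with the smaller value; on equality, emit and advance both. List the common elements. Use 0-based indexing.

intersection = []

[i=0,j=0] 12>10 → j++
[i=0,j=1] 12>11 → j++
[i=0,j=2] 12<14 → i++
[i=1,j=2] 17>14 → j++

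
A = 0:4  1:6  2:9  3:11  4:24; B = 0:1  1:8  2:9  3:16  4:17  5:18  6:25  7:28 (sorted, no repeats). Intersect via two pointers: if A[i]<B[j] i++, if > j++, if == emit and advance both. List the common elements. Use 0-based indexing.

intersection = [9]

[i=0,j=0] 4>1 → j++
[i=0,j=1] 4<8 → i++
[i=1,j=1] 6<8 → i++
[i=2,j=1] 9>8 → j++
[i=2,j=2] 9==9 emit → i++,j++
[i=3,j=3] 11<16 → i++
[i=4,j=3] 24>16 → j++
[i=4,j=4] 24>17 → j++
[i=4,j=5] 24>18 → j++
[i=4,j=6] 24<25 → i++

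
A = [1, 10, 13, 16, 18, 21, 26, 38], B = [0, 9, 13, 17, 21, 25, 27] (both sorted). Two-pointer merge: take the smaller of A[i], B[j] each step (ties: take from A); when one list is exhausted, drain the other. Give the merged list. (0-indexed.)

[i=0,j=0] A[i]=1>B[j]=0 take 0 → j++
[i=0,j=1] A[i]=1<=B[j]=9 take 1 → i++
[i=1,j=1] A[i]=10>B[j]=9 take 9 → j++
[i=1,j=2] A[i]=10<=B[j]=13 take 10 → i++
[i=2,j=2] A[i]=13<=B[j]=13 take 13 → i++
[i=3,j=2] A[i]=16>B[j]=13 take 13 → j++
[i=3,j=3] A[i]=16<=B[j]=17 take 16 → i++
[i=4,j=3] A[i]=18>B[j]=17 take 17 → j++
[i=4,j=4] A[i]=18<=B[j]=21 take 18 → i++
[i=5,j=4] A[i]=21<=B[j]=21 take 21 → i++
[i=6,j=4] A[i]=26>B[j]=21 take 21 → j++
[i=6,j=5] A[i]=26>B[j]=25 take 25 → j++
[i=6,j=6] A[i]=26<=B[j]=27 take 26 → i++
[i=7,j=6] A[i]=38>B[j]=27 take 27 → j++
[i=7,j=7] B done, take A[i]=38 → i++

[0, 1, 9, 10, 13, 13, 16, 17, 18, 21, 21, 25, 26, 27, 38]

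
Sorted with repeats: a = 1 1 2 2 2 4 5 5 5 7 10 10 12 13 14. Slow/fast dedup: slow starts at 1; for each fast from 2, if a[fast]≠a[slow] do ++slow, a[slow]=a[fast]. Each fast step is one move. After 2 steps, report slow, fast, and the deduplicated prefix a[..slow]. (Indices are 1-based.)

slow=1 fast=2: a[fast]=1=a[slow] dup, fast++
slow=1 fast=3: a[fast]=2≠a[slow]=1 write a[2]=2, slow++,fast++

slow=2, fast=4, prefix=[1, 2]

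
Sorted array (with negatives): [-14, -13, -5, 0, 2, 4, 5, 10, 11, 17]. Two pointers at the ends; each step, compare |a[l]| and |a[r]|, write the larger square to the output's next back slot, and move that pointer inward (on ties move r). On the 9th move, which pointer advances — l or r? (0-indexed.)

[0,9] |-14|<=|17| out[9]=289 → r--
[0,8] |-14|>|11| out[8]=196 → l++
[1,8] |-13|>|11| out[7]=169 → l++
[2,8] |-5|<=|11| out[6]=121 → r--
[2,7] |-5|<=|10| out[5]=100 → r--
[2,6] |-5|<=|5| out[4]=25 → r--
[2,5] |-5|>|4| out[3]=25 → l++
[3,5] |0|<=|4| out[2]=16 → r--
[3,4] |0|<=|2| out[1]=4 → r--

r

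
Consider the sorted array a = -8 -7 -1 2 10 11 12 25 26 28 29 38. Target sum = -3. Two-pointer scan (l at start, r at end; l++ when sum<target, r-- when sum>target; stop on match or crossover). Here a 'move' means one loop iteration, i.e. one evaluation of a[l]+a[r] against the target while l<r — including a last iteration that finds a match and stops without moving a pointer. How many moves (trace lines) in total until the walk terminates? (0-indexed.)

11 moves

l=0 r=11: -8+38=30 >-3, r--
l=0 r=10: -8+29=21 >-3, r--
l=0 r=9: -8+28=20 >-3, r--
l=0 r=8: -8+26=18 >-3, r--
l=0 r=7: -8+25=17 >-3, r--
l=0 r=6: -8+12=4 >-3, r--
l=0 r=5: -8+11=3 >-3, r--
l=0 r=4: -8+10=2 >-3, r--
l=0 r=3: -8+2=-6 <-3, l++
l=1 r=3: -7+2=-5 <-3, l++
l=2 r=3: -1+2=1 >-3, r--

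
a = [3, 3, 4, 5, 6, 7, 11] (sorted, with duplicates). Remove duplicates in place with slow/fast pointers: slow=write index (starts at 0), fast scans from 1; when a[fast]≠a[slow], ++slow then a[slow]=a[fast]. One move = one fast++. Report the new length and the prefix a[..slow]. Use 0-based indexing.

length 6; prefix = [3, 4, 5, 6, 7, 11]

slow=0 fast=1: a[fast]=3=a[slow] dup, fast++
slow=0 fast=2: a[fast]=4≠a[slow]=3 write a[1]=4, slow++,fast++
slow=1 fast=3: a[fast]=5≠a[slow]=4 write a[2]=5, slow++,fast++
slow=2 fast=4: a[fast]=6≠a[slow]=5 write a[3]=6, slow++,fast++
slow=3 fast=5: a[fast]=7≠a[slow]=6 write a[4]=7, slow++,fast++
slow=4 fast=6: a[fast]=11≠a[slow]=7 write a[5]=11, slow++,fast++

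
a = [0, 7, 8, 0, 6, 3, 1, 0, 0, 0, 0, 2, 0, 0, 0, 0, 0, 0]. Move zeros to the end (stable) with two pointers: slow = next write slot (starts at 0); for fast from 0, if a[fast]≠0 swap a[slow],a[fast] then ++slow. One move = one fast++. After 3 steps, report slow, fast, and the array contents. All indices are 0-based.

slow=2, fast=3, a=[7, 8, 0, 0, 6, 3, 1, 0, 0, 0, 0, 2, 0, 0, 0, 0, 0, 0]

slow=0 fast=0: a[fast]=0, fast++
slow=0 fast=1: a[fast]=7≠0 swap→a[0]=7, slow++,fast++
slow=1 fast=2: a[fast]=8≠0 swap→a[1]=8, slow++,fast++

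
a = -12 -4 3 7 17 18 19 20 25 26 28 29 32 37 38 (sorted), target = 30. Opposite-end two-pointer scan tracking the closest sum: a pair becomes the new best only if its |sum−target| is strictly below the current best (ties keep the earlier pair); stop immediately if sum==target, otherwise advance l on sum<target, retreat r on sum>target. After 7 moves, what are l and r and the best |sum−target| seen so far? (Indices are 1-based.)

l=3, r=10, best |Δ|=1

[1,15] -12+38=26 d=4 * → l++
[2,15] -4+38=34 d=4 → r--
[2,14] -4+37=33 d=3 * → r--
[2,13] -4+32=28 d=2 * → l++
[3,13] 3+32=35 d=5 → r--
[3,12] 3+29=32 d=2 → r--
[3,11] 3+28=31 d=1 * → r--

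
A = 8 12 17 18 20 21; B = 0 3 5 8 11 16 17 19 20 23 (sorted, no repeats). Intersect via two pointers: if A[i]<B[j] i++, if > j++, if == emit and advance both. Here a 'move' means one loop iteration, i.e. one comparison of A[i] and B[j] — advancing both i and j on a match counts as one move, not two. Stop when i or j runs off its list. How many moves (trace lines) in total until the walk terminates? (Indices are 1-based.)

12 moves

i=1 j=1: 8>0, j++
i=1 j=2: 8>3, j++
i=1 j=3: 8>5, j++
i=1 j=4: 8==8 emit, i++,j++
i=2 j=5: 12>11, j++
i=2 j=6: 12<16, i++
i=3 j=6: 17>16, j++
i=3 j=7: 17==17 emit, i++,j++
i=4 j=8: 18<19, i++
i=5 j=8: 20>19, j++
i=5 j=9: 20==20 emit, i++,j++
i=6 j=10: 21<23, i++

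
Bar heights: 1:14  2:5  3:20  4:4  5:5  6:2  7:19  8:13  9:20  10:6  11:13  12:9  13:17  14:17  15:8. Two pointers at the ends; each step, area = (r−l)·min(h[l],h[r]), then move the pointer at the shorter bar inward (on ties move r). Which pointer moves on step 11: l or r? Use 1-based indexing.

l=1 r=15: min(14,8)*14=112 best=112 *, r--
l=1 r=14: min(14,17)*13=182 best=182 *, l++
l=2 r=14: min(5,17)*12=60 best=182, l++
l=3 r=14: min(20,17)*11=187 best=187 *, r--
l=3 r=13: min(20,17)*10=170 best=187, r--
l=3 r=12: min(20,9)*9=81 best=187, r--
l=3 r=11: min(20,13)*8=104 best=187, r--
l=3 r=10: min(20,6)*7=42 best=187, r--
l=3 r=9: min(20,20)*6=120 best=187, r--
l=3 r=8: min(20,13)*5=65 best=187, r--
l=3 r=7: min(20,19)*4=76 best=187, r--

r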